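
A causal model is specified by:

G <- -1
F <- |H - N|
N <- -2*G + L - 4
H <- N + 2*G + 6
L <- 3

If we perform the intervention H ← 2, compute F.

1

Intervening sets H = 2 and removes its equation (H <- N + 2*G + 6).
N = -2*G + L - 4  [with G=-1, L=3]  = 1
F = |H - N|  [with H=2, N=1]  = 1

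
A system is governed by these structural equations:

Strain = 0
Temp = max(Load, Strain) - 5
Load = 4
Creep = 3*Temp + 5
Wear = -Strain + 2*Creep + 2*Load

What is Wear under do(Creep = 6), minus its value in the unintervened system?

Intervening sets Creep = 6 and removes its equation (Creep = 3*Temp + 5).
Wear = -Strain + 2*Creep + 2*Load  [with Strain=0, Creep=6, Load=4]  = 20
Without intervention: Temp = max(Load, Strain) - 5  [with Load=4, Strain=0]  = -1; Creep = 3*Temp + 5  [with Temp=-1]  = 2; Wear = -Strain + 2*Creep + 2*Load  [with Strain=0, Creep=2, Load=4]  = 12.
Change = 20 − 12 = 8.

8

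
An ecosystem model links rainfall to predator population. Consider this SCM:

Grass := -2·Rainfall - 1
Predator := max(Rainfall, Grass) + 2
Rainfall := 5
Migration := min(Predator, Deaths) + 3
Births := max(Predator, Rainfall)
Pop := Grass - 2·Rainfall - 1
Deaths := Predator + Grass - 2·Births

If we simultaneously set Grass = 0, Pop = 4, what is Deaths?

Setting Grass = 0, Pop = 4 by intervention discards those variables' equations.
Predator = max(Rainfall, Grass) + 2  [with Rainfall=5, Grass=0]  = 7
Births = max(Predator, Rainfall)  [with Predator=7, Rainfall=5]  = 7
Deaths = Predator + Grass - 2·Births  [with Predator=7, Grass=0, Births=7]  = -7

-7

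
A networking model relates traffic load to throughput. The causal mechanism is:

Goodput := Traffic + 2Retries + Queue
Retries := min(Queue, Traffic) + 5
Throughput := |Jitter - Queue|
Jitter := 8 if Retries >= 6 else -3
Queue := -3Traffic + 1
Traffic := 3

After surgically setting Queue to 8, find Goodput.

Under do(Queue=8), the mechanism Queue := -3Traffic + 1 is discarded; Queue is fixed at 8.
Retries = min(Queue, Traffic) + 5  [with Queue=8, Traffic=3]  = 8
Goodput = Traffic + 2Retries + Queue  [with Traffic=3, Retries=8, Queue=8]  = 27

27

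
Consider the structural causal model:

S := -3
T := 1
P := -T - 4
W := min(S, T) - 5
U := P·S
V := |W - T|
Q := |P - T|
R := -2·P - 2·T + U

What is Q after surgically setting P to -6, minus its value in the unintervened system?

The intervention breaks the incoming arrows to P: P := -T - 4 no longer applies, and P = -6.
Q = |P - T|  [with P=-6, T=1]  = 7
Without intervention: P = -T - 4  [with T=1]  = -5; Q = |P - T|  [with P=-5, T=1]  = 6.
Change = 7 − 6 = 1.

1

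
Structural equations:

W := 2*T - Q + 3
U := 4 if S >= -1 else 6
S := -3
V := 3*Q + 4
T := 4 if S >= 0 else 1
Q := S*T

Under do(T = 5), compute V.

-41

Under do(T=5), the mechanism T := 4 if S >= 0 else 1 is discarded; T is fixed at 5.
Q = S*T  [with S=-3, T=5]  = -15
V = 3*Q + 4  [with Q=-15]  = -41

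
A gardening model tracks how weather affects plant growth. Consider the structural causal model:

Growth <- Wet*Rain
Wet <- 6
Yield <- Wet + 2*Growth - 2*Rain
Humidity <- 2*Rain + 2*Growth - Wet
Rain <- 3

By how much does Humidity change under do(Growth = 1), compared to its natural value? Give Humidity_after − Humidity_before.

The intervention breaks the incoming arrows to Growth: Growth <- Wet*Rain no longer applies, and Growth = 1.
Humidity = 2*Rain + 2*Growth - Wet  [with Rain=3, Growth=1, Wet=6]  = 2
Without intervention: Growth = Wet*Rain  [with Wet=6, Rain=3]  = 18; Humidity = 2*Rain + 2*Growth - Wet  [with Rain=3, Growth=18, Wet=6]  = 36.
Change = 2 − 36 = -34.

-34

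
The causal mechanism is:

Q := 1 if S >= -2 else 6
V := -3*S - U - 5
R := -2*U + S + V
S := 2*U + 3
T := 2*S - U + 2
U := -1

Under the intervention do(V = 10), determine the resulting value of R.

Under do(V=10), the mechanism V := -3*S - U - 5 is discarded; V is fixed at 10.
S = 2*U + 3  [with U=-1]  = 1
R = -2*U + S + V  [with U=-1, S=1, V=10]  = 13

13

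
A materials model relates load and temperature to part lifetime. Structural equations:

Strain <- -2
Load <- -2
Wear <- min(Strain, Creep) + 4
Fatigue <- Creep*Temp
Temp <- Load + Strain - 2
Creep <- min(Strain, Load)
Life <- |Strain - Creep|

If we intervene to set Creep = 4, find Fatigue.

Under do(Creep=4), the mechanism Creep <- min(Strain, Load) is discarded; Creep is fixed at 4.
Temp = Load + Strain - 2  [with Load=-2, Strain=-2]  = -6
Fatigue = Creep*Temp  [with Creep=4, Temp=-6]  = -24

-24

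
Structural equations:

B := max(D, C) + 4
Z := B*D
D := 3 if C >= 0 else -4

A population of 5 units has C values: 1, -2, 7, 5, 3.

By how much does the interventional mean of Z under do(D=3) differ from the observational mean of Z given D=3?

-0.9

do(D=3) breaks D's dependence on C. With D=3 fixed, Z across the units is 21, 21, 33, 27, 21, mean 24.6.
Observing D=3 restricts to units where D's equation naturally yields 3: C ∈ {1, 7, 5, 3}. In that subpopulation Z = 21, 33, 27, 21, mean 25.5.
Difference = 24.6 − 25.5 = -0.9.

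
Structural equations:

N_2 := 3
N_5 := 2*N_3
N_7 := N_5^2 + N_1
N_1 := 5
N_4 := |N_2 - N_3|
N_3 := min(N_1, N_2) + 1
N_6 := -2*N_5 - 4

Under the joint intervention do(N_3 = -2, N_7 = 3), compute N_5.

Setting N_3 = -2, N_7 = 3 by intervention discards those variables' equations.
N_5 = 2*N_3  [with N_3=-2]  = -4

-4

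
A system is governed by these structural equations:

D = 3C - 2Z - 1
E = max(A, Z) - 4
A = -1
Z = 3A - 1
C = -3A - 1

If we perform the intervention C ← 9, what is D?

Intervening sets C = 9 and removes its equation (C = -3A - 1).
Z = 3A - 1  [with A=-1]  = -4
D = 3C - 2Z - 1  [with C=9, Z=-4]  = 34

34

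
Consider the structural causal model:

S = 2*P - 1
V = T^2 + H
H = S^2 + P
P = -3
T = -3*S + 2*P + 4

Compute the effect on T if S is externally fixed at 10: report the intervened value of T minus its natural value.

-51

Under do(S=10), the mechanism S = 2*P - 1 is discarded; S is fixed at 10.
T = -3*S + 2*P + 4  [with S=10, P=-3]  = -32
Without intervention: S = 2*P - 1  [with P=-3]  = -7; T = -3*S + 2*P + 4  [with S=-7, P=-3]  = 19.
Change = -32 − 19 = -51.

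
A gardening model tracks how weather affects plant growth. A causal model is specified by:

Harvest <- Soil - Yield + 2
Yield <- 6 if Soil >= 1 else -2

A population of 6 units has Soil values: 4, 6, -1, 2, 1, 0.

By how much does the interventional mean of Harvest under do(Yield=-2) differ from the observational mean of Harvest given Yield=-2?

2.5

do(Yield=-2) breaks Yield's dependence on Soil. With Yield=-2 fixed, Harvest across the units is 8, 10, 3, 6, 5, 4, mean 6.
Observing Yield=-2 restricts to units where Yield's equation naturally yields -2: Soil ∈ {-1, 0}. In that subpopulation Harvest = 3, 4, mean 3.5.
Difference = 6 − 3.5 = 2.5.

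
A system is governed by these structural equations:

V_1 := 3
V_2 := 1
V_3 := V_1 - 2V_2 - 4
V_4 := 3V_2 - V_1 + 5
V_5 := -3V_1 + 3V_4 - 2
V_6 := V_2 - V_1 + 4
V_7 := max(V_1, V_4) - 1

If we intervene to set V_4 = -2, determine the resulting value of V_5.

-17

Intervening sets V_4 = -2 and removes its equation (V_4 := 3V_2 - V_1 + 5).
V_5 = -3V_1 + 3V_4 - 2  [with V_1=3, V_4=-2]  = -17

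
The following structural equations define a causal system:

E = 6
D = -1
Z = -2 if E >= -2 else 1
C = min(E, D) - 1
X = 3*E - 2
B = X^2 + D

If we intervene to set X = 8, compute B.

63

The intervention breaks the incoming arrows to X: X = 3*E - 2 no longer applies, and X = 8.
B = X^2 + D  [with X=8, D=-1]  = 63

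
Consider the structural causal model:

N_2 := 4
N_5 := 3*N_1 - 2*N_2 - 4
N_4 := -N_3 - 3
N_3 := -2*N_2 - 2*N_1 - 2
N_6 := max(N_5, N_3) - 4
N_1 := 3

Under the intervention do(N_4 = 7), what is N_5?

-3

Intervening sets N_4 = 7 and removes its equation (N_4 := -N_3 - 3).
No directed path runs from N_4 to N_5, so N_5 keeps its natural value.
N_5 = 3*N_1 - 2*N_2 - 4  [with N_1=3, N_2=4]  = -3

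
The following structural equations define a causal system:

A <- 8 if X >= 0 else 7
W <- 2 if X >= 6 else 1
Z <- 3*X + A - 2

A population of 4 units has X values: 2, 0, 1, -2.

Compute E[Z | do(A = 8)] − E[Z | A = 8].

do(A=8) breaks A's dependence on X. With A=8 fixed, Z across the units is 12, 6, 9, 0, mean 6.75.
Conditioning on A=8 selects the 3 unit(s) with X ∈ {2, 0, 1}. Their Z values: 12, 6, 9. Mean = 9.
Difference = 6.75 − 9 = -2.25.

-2.25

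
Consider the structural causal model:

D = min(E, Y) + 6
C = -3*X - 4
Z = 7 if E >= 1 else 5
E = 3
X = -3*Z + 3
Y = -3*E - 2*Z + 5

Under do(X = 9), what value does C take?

-31

Under do(X=9), the mechanism X = -3*Z + 3 is discarded; X is fixed at 9.
C = -3*X - 4  [with X=9]  = -31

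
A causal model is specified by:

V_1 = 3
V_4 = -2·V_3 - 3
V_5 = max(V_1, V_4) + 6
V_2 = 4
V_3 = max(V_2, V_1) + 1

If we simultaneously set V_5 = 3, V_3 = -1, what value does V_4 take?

-1

Under do(V_5 = 3, V_3 = -1), each intervened variable's structural equation is replaced by its fixed value.
V_4 = -2·V_3 - 3  [with V_3=-1]  = -1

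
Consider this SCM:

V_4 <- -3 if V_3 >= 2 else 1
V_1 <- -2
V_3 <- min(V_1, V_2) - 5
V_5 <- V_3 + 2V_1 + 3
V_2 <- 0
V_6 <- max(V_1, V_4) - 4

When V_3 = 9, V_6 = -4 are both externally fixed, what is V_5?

The joint intervention fixes V_3 = 9, V_6 = -4, removing each variable's own equation.
V_5 = V_3 + 2V_1 + 3  [with V_3=9, V_1=-2]  = 8

8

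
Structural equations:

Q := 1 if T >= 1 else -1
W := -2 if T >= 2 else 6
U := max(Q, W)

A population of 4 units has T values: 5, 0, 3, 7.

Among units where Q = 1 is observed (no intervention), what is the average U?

1

E[U|Q=1] averages over only the 3 units with Q=1 (T = 5, 3, 7): U = 1, 1, 1, mean 1.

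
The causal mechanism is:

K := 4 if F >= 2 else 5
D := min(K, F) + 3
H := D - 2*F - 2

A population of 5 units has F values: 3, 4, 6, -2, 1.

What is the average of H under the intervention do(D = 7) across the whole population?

0.2

Under do(D=7), D's equation is replaced by D=7 for every unit. Per-unit H: -1, -3, -7, 9, 3. Mean = 0.2.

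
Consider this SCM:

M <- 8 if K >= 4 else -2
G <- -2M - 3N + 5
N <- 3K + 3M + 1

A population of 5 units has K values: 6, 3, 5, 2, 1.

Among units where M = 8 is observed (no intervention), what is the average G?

-135.5

Observing M=8 restricts to units where M's equation naturally yields 8: K ∈ {6, 5}. In that subpopulation G = -140, -131, mean -135.5.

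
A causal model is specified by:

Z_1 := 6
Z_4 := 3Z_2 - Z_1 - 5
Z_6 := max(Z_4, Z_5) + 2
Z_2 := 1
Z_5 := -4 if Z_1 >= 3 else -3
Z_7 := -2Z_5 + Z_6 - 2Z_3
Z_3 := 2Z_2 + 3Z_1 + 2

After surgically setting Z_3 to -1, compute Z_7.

The intervention breaks the incoming arrows to Z_3: Z_3 := 2Z_2 + 3Z_1 + 2 no longer applies, and Z_3 = -1.
Z_4 = 3Z_2 - Z_1 - 5  [with Z_2=1, Z_1=6]  = -8
Z_5 = -4 if Z_1 >= 3 else -3  [with Z_1=6]  = -4
Z_6 = max(Z_4, Z_5) + 2  [with Z_4=-8, Z_5=-4]  = -2
Z_7 = -2Z_5 + Z_6 - 2Z_3  [with Z_5=-4, Z_6=-2, Z_3=-1]  = 8

8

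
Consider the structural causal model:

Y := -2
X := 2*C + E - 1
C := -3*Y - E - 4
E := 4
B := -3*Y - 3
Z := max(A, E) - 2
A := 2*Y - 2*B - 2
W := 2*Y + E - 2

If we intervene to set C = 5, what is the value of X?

The intervention breaks the incoming arrows to C: C := -3*Y - E - 4 no longer applies, and C = 5.
X = 2*C + E - 1  [with C=5, E=4]  = 13

13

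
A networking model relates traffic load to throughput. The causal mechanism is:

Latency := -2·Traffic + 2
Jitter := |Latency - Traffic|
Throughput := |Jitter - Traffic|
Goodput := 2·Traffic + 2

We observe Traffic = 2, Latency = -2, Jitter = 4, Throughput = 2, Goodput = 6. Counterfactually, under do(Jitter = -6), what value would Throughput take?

8

The intervention breaks the incoming arrows to Jitter: Jitter := |Latency - Traffic| no longer applies, and Jitter = -6.
Throughput = |Jitter - Traffic|  [with Jitter=-6, Traffic=2]  = 8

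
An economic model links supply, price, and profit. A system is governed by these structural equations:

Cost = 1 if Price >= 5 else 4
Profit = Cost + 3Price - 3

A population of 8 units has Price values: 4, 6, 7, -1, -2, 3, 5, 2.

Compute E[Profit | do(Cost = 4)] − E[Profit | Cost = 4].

5.4

Every unit gets Cost=4 under the intervention. Profit values become 13, 19, 22, -2, -5, 10, 16, 7; E[Profit|do(Cost=4)] = 10.
Conditioning on Cost=4 selects the 5 unit(s) with Price ∈ {4, -1, -2, 3, 2}. Their Profit values: 13, -2, -5, 10, 7. Mean = 4.6.
Difference = 10 − 4.6 = 5.4.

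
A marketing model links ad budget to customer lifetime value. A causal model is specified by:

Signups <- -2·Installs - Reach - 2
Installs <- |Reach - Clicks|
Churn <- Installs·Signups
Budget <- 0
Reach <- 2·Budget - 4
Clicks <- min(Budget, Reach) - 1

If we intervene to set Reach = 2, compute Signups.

-10

do(Reach=2) replaces the equation Reach <- 2·Budget - 4 with the constant Reach = 2.
Clicks = min(Budget, Reach) - 1  [with Budget=0, Reach=2]  = -1
Installs = |Reach - Clicks|  [with Reach=2, Clicks=-1]  = 3
Signups = -2·Installs - Reach - 2  [with Installs=3, Reach=2]  = -10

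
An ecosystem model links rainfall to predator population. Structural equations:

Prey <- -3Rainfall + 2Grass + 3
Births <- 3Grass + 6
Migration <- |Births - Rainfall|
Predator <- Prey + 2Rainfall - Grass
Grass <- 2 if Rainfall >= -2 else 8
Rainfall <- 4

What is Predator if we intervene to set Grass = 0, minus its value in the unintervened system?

-2

Under do(Grass=0), the mechanism Grass <- 2 if Rainfall >= -2 else 8 is discarded; Grass is fixed at 0.
Prey = -3Rainfall + 2Grass + 3  [with Rainfall=4, Grass=0]  = -9
Predator = Prey + 2Rainfall - Grass  [with Prey=-9, Rainfall=4, Grass=0]  = -1
Without intervention: Grass = 2 if Rainfall >= -2 else 8  [with Rainfall=4]  = 2; Prey = -3Rainfall + 2Grass + 3  [with Rainfall=4, Grass=2]  = -5; Predator = Prey + 2Rainfall - Grass  [with Prey=-5, Rainfall=4, Grass=2]  = 1.
Change = -1 − 1 = -2.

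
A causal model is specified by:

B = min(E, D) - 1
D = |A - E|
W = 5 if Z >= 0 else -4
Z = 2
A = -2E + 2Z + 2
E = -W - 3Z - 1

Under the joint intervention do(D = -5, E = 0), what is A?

6

Under do(D = -5, E = 0), each intervened variable's structural equation is replaced by its fixed value.
A = -2E + 2Z + 2  [with E=0, Z=2]  = 6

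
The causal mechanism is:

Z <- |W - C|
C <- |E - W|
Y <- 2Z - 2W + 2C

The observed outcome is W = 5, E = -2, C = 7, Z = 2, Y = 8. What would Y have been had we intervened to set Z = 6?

16

Intervening sets Z = 6 and removes its equation (Z <- |W - C|).
C = |E - W|  [with E=-2, W=5]  = 7
Y = 2Z - 2W + 2C  [with Z=6, W=5, C=7]  = 16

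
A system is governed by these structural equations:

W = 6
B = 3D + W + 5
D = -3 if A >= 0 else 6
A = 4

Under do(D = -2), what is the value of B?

The intervention breaks the incoming arrows to D: D = -3 if A >= 0 else 6 no longer applies, and D = -2.
B = 3D + W + 5  [with D=-2, W=6]  = 5

5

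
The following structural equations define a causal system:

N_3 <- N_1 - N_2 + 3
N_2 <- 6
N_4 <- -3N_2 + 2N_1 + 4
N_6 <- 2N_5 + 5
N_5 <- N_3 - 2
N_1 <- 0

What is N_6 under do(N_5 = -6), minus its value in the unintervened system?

The intervention breaks the incoming arrows to N_5: N_5 <- N_3 - 2 no longer applies, and N_5 = -6.
N_6 = 2N_5 + 5  [with N_5=-6]  = -7
Without intervention: N_3 = N_1 - N_2 + 3  [with N_1=0, N_2=6]  = -3; N_5 = N_3 - 2  [with N_3=-3]  = -5; N_6 = 2N_5 + 5  [with N_5=-5]  = -5.
Change = -7 − (-5) = -2.

-2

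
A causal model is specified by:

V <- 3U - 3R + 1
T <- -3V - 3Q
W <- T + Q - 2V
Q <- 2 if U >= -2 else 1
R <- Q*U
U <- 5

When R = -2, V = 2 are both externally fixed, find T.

Setting R = -2, V = 2 by intervention discards those variables' equations.
Q = 2 if U >= -2 else 1  [with U=5]  = 2
T = -3V - 3Q  [with V=2, Q=2]  = -12

-12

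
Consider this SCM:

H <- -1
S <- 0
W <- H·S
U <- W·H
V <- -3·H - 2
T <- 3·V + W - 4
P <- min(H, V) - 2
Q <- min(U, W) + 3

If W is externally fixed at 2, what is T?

The intervention breaks the incoming arrows to W: W <- H·S no longer applies, and W = 2.
V = -3·H - 2  [with H=-1]  = 1
T = 3·V + W - 4  [with V=1, W=2]  = 1

1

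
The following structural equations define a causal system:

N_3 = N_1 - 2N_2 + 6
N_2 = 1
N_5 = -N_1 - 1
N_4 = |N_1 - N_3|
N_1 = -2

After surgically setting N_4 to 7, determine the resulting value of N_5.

1

Intervening sets N_4 = 7 and removes its equation (N_4 = |N_1 - N_3|).
No directed path runs from N_4 to N_5, so N_5 keeps its natural value.
N_5 = -N_1 - 1  [with N_1=-2]  = 1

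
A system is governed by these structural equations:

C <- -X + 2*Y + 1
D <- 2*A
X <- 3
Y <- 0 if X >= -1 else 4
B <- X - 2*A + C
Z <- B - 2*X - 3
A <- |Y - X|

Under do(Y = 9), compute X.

Under do(Y=9), the mechanism Y <- 0 if X >= -1 else 4 is discarded; Y is fixed at 9.
X is not downstream of the intervention, so its value is determined by the original equations.

3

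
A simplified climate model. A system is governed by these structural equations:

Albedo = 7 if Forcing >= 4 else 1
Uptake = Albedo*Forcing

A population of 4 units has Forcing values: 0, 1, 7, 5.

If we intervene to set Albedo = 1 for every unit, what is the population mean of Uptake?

3.25

Under do(Albedo=1), Albedo's equation is replaced by Albedo=1 for every unit. Per-unit Uptake: 0, 1, 7, 5. Mean = 3.25.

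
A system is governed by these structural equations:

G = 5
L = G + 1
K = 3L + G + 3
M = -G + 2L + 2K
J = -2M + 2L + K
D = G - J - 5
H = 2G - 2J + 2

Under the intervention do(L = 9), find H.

Under do(L=9), the mechanism L = G + 1 is discarded; L is fixed at 9.
K = 3L + G + 3  [with L=9, G=5]  = 35
M = -G + 2L + 2K  [with G=5, L=9, K=35]  = 83
J = -2M + 2L + K  [with M=83, L=9, K=35]  = -113
H = 2G - 2J + 2  [with G=5, J=-113]  = 238

238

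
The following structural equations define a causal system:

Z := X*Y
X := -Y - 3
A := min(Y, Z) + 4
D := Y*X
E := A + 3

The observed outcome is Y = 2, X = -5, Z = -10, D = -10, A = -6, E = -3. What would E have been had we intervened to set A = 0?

The intervention breaks the incoming arrows to A: A := min(Y, Z) + 4 no longer applies, and A = 0.
E = A + 3  [with A=0]  = 3

3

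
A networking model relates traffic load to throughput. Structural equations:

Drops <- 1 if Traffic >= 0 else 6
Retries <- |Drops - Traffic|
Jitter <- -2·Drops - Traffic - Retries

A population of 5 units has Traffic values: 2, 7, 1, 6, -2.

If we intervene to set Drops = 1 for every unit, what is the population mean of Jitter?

-7.8

Every unit gets Drops=1 under the intervention. Jitter values become -5, -15, -3, -13, -3; E[Jitter|do(Drops=1)] = -7.8.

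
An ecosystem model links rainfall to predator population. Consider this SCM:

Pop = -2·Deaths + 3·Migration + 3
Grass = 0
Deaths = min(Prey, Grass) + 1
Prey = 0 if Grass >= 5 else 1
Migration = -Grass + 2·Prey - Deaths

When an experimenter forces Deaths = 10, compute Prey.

1

Under do(Deaths=10), the mechanism Deaths = min(Prey, Grass) + 1 is discarded; Deaths is fixed at 10.
Since Prey is not a descendant of the intervened variable, it is unaffected.
Prey = 0 if Grass >= 5 else 1  [with Grass=0]  = 1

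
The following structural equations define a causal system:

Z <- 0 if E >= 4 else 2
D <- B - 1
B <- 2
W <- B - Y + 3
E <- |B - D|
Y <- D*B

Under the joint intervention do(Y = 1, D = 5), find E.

Setting Y = 1, D = 5 by intervention discards those variables' equations.
E = |B - D|  [with B=2, D=5]  = 3

3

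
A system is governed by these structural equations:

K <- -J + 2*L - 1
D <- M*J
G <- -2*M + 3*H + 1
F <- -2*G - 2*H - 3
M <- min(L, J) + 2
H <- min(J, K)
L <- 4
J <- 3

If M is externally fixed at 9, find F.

7

do(M=9) replaces the equation M <- min(L, J) + 2 with the constant M = 9.
K = -J + 2*L - 1  [with J=3, L=4]  = 4
H = min(J, K)  [with J=3, K=4]  = 3
G = -2*M + 3*H + 1  [with M=9, H=3]  = -8
F = -2*G - 2*H - 3  [with G=-8, H=3]  = 7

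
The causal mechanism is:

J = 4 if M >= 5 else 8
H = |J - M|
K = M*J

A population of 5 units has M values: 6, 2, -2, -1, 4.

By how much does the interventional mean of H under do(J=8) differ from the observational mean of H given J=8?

-1.05

Under do(J=8), J's equation is replaced by J=8 for every unit. Per-unit H: 2, 6, 10, 9, 4. Mean = 6.2.
Observing J=8 restricts to units where J's equation naturally yields 8: M ∈ {2, -2, -1, 4}. In that subpopulation H = 6, 10, 9, 4, mean 7.25.
Difference = 6.2 − 7.25 = -1.05.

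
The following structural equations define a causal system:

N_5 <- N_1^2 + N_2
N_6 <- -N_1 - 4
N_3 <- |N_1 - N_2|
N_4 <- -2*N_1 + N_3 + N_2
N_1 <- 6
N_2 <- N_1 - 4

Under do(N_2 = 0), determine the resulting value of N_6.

-10

Under do(N_2=0), the mechanism N_2 <- N_1 - 4 is discarded; N_2 is fixed at 0.
No directed path runs from N_2 to N_6, so N_6 keeps its natural value.
N_6 = -N_1 - 4  [with N_1=6]  = -10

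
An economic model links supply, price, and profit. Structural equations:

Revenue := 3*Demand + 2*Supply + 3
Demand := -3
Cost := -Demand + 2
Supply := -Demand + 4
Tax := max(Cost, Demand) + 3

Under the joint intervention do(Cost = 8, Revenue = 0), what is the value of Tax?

Setting Cost = 8, Revenue = 0 by intervention discards those variables' equations.
Tax = max(Cost, Demand) + 3  [with Cost=8, Demand=-3]  = 11

11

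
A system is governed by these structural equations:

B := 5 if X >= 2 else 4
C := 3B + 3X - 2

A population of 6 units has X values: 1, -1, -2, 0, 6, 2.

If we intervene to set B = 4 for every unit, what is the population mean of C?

13

Under do(B=4), B's equation is replaced by B=4 for every unit. Per-unit C: 13, 7, 4, 10, 28, 16. Mean = 13.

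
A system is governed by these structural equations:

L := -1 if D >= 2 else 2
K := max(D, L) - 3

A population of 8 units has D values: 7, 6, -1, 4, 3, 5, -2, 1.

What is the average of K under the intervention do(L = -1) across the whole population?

0

do(L=-1) breaks L's dependence on D. With L=-1 fixed, K across the units is 4, 3, -4, 1, 0, 2, -4, -2, mean 0.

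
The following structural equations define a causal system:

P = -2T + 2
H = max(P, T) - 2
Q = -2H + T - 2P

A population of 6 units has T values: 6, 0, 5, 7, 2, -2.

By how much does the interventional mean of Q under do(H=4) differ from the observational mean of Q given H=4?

Under do(H=4), H's equation is replaced by H=4 for every unit. Per-unit Q: 18, -12, 13, 23, -2, -22. Mean = 3.
E[Q|H=4] averages over only the 2 units with H=4 (T = 6, -2): Q = 18, -22, mean -2.
Difference = 3 − (-2) = 5.

5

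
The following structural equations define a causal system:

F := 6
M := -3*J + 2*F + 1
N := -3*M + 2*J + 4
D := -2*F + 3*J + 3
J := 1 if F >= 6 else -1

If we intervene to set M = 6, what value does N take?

Intervening sets M = 6 and removes its equation (M := -3*J + 2*F + 1).
J = 1 if F >= 6 else -1  [with F=6]  = 1
N = -3*M + 2*J + 4  [with M=6, J=1]  = -12

-12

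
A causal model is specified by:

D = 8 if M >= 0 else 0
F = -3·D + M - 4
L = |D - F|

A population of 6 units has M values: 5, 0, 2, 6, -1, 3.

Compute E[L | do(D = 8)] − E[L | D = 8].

0.7

Under do(D=8), D's equation is replaced by D=8 for every unit. Per-unit L: 31, 36, 34, 30, 37, 33. Mean = 33.5.
Observing D=8 restricts to units where D's equation naturally yields 8: M ∈ {5, 0, 2, 6, 3}. In that subpopulation L = 31, 36, 34, 30, 33, mean 32.8.
Difference = 33.5 − 32.8 = 0.7.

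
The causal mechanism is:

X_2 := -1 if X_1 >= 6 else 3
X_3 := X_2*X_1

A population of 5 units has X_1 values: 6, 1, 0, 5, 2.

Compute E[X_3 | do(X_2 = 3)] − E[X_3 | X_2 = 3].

Under do(X_2=3), X_2's equation is replaced by X_2=3 for every unit. Per-unit X_3: 18, 3, 0, 15, 6. Mean = 8.4.
Conditioning on X_2=3 selects the 4 unit(s) with X_1 ∈ {1, 0, 5, 2}. Their X_3 values: 3, 0, 15, 6. Mean = 6.
Difference = 8.4 − 6 = 2.4.

2.4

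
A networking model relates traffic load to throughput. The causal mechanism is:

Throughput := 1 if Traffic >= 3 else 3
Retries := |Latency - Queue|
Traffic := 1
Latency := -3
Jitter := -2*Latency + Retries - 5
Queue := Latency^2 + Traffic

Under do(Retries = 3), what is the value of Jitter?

4

Intervening sets Retries = 3 and removes its equation (Retries := |Latency - Queue|).
Jitter = -2*Latency + Retries - 5  [with Latency=-3, Retries=3]  = 4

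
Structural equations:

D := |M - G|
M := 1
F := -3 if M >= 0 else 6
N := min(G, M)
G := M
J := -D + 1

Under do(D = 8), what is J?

-7

The intervention breaks the incoming arrows to D: D := |M - G| no longer applies, and D = 8.
J = -D + 1  [with D=8]  = -7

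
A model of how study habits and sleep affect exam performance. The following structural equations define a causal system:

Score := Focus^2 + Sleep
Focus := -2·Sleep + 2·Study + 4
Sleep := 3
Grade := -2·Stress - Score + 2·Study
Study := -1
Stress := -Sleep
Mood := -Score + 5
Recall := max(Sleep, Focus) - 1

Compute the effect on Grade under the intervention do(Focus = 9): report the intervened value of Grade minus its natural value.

do(Focus=9) replaces the equation Focus := -2·Sleep + 2·Study + 4 with the constant Focus = 9.
Stress = -Sleep  [with Sleep=3]  = -3
Score = Focus^2 + Sleep  [with Focus=9, Sleep=3]  = 84
Grade = -2·Stress - Score + 2·Study  [with Stress=-3, Score=84, Study=-1]  = -80
Without intervention: Stress = -Sleep  [with Sleep=3]  = -3; Focus = -2·Sleep + 2·Study + 4  [with Sleep=3, Study=-1]  = -4; Score = Focus^2 + Sleep  [with Focus=-4, Sleep=3]  = 19; Grade = -2·Stress - Score + 2·Study  [with Stress=-3, Score=19, Study=-1]  = -15.
Change = -80 − (-15) = -65.

-65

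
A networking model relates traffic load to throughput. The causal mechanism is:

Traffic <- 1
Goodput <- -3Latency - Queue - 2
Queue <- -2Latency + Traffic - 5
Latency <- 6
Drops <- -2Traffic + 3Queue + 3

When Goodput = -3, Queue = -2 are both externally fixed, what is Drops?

Under do(Goodput = -3, Queue = -2), each intervened variable's structural equation is replaced by its fixed value.
Drops = -2Traffic + 3Queue + 3  [with Traffic=1, Queue=-2]  = -5

-5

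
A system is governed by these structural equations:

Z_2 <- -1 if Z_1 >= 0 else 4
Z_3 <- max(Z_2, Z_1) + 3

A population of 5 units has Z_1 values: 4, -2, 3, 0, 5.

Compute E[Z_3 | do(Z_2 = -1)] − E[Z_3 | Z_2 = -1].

-0.8

Every unit gets Z_2=-1 under the intervention. Z_3 values become 7, 2, 6, 3, 8; E[Z_3|do(Z_2=-1)] = 5.2.
Observing Z_2=-1 restricts to units where Z_2's equation naturally yields -1: Z_1 ∈ {4, 3, 0, 5}. In that subpopulation Z_3 = 7, 6, 3, 8, mean 6.
Difference = 5.2 − 6 = -0.8.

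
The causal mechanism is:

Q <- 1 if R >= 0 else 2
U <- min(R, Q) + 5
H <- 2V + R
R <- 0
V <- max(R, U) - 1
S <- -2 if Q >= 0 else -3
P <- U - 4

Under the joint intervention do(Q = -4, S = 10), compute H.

The joint intervention fixes Q = -4, S = 10, removing each variable's own equation.
U = min(R, Q) + 5  [with R=0, Q=-4]  = 1
V = max(R, U) - 1  [with R=0, U=1]  = 0
H = 2V + R  [with V=0, R=0]  = 0

0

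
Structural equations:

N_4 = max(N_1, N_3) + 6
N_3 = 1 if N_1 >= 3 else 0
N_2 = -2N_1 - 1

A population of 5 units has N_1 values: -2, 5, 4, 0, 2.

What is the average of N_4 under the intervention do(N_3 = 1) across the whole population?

Every unit gets N_3=1 under the intervention. N_4 values become 7, 11, 10, 7, 8; E[N_4|do(N_3=1)] = 8.6.

8.6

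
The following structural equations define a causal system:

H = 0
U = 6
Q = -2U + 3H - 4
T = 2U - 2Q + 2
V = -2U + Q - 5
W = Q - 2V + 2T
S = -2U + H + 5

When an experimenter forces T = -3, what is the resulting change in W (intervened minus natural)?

-98

Under do(T=-3), the mechanism T = 2U - 2Q + 2 is discarded; T is fixed at -3.
Q = -2U + 3H - 4  [with U=6, H=0]  = -16
V = -2U + Q - 5  [with U=6, Q=-16]  = -33
W = Q - 2V + 2T  [with Q=-16, V=-33, T=-3]  = 44
Without intervention: Q = -2U + 3H - 4  [with U=6, H=0]  = -16; T = 2U - 2Q + 2  [with U=6, Q=-16]  = 46; V = -2U + Q - 5  [with U=6, Q=-16]  = -33; W = Q - 2V + 2T  [with Q=-16, V=-33, T=46]  = 142.
Change = 44 − 142 = -98.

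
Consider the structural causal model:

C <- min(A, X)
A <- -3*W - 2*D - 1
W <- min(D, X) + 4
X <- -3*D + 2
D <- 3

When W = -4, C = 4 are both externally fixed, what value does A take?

5

The joint intervention fixes W = -4, C = 4, removing each variable's own equation.
A = -3*W - 2*D - 1  [with W=-4, D=3]  = 5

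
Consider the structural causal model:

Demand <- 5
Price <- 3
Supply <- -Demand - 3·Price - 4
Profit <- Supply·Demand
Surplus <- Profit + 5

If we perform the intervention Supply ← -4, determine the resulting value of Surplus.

do(Supply=-4) replaces the equation Supply <- -Demand - 3·Price - 4 with the constant Supply = -4.
Profit = Supply·Demand  [with Supply=-4, Demand=5]  = -20
Surplus = Profit + 5  [with Profit=-20]  = -15

-15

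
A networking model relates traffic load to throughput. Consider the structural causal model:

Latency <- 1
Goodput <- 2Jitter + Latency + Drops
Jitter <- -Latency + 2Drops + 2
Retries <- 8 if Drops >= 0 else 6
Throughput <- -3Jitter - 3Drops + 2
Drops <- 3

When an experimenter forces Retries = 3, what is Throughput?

-28

do(Retries=3) replaces the equation Retries <- 8 if Drops >= 0 else 6 with the constant Retries = 3.
Throughput is not downstream of the intervention, so its value is determined by the original equations.
Jitter = -Latency + 2Drops + 2  [with Latency=1, Drops=3]  = 7
Throughput = -3Jitter - 3Drops + 2  [with Jitter=7, Drops=3]  = -28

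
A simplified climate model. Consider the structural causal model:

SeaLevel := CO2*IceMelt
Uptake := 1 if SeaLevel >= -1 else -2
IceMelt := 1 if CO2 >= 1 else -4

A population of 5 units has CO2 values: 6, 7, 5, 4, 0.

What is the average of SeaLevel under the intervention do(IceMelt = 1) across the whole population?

Under do(IceMelt=1), IceMelt's equation is replaced by IceMelt=1 for every unit. Per-unit SeaLevel: 6, 7, 5, 4, 0. Mean = 4.4.

4.4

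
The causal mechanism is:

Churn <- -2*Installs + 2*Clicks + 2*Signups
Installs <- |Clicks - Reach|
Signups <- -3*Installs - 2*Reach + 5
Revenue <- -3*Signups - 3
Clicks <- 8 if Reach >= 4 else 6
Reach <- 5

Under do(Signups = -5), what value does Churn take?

0

Intervening sets Signups = -5 and removes its equation (Signups <- -3*Installs - 2*Reach + 5).
Clicks = 8 if Reach >= 4 else 6  [with Reach=5]  = 8
Installs = |Clicks - Reach|  [with Clicks=8, Reach=5]  = 3
Churn = -2*Installs + 2*Clicks + 2*Signups  [with Installs=3, Clicks=8, Signups=-5]  = 0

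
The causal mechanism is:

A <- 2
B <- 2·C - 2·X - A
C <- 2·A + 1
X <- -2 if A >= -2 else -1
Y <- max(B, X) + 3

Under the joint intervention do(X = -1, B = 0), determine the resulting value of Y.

3

Setting X = -1, B = 0 by intervention discards those variables' equations.
Y = max(B, X) + 3  [with B=0, X=-1]  = 3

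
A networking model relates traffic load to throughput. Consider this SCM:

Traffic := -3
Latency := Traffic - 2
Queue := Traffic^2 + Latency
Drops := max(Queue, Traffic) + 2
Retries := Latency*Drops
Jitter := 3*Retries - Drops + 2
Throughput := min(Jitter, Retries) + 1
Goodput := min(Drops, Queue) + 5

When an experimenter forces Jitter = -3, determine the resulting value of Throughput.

-29

Intervening sets Jitter = -3 and removes its equation (Jitter := 3*Retries - Drops + 2).
Latency = Traffic - 2  [with Traffic=-3]  = -5
Queue = Traffic^2 + Latency  [with Traffic=-3, Latency=-5]  = 4
Drops = max(Queue, Traffic) + 2  [with Queue=4, Traffic=-3]  = 6
Retries = Latency*Drops  [with Latency=-5, Drops=6]  = -30
Throughput = min(Jitter, Retries) + 1  [with Jitter=-3, Retries=-30]  = -29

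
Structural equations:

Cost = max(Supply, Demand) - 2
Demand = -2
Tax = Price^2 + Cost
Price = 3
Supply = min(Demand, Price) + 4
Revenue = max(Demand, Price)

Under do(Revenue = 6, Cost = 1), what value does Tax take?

10

Setting Revenue = 6, Cost = 1 by intervention discards those variables' equations.
Tax = Price^2 + Cost  [with Price=3, Cost=1]  = 10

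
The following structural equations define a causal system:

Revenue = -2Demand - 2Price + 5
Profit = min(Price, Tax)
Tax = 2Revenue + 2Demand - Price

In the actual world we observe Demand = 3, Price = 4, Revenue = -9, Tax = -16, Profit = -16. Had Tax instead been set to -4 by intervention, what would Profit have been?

-4

Intervening sets Tax = -4 and removes its equation (Tax = 2Revenue + 2Demand - Price).
Profit = min(Price, Tax)  [with Price=4, Tax=-4]  = -4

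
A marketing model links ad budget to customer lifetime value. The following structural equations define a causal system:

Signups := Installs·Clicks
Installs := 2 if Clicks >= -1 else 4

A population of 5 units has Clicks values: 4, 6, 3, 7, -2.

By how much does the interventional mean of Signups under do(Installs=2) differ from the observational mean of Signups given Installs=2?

-2.8

do(Installs=2) breaks Installs's dependence on Clicks. With Installs=2 fixed, Signups across the units is 8, 12, 6, 14, -4, mean 7.2.
Conditioning on Installs=2 selects the 4 unit(s) with Clicks ∈ {4, 6, 3, 7}. Their Signups values: 8, 12, 6, 14. Mean = 10.
Difference = 7.2 − 10 = -2.8.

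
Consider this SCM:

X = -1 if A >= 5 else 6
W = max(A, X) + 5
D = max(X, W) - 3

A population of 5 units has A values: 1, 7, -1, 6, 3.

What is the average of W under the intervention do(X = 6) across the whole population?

11.2

The intervention sets X=6 in all 5 units regardless of A. Recomputing W per unit gives 11, 12, 11, 11, 11; average 11.2.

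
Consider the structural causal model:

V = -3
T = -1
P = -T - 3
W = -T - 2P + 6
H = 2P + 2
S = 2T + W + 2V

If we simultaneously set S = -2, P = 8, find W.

Under do(S = -2, P = 8), each intervened variable's structural equation is replaced by its fixed value.
W = -T - 2P + 6  [with T=-1, P=8]  = -9

-9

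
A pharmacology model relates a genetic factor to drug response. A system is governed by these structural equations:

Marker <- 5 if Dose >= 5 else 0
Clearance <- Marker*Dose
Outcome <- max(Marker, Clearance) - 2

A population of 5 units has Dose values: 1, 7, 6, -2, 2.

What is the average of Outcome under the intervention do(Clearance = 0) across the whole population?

The intervention sets Clearance=0 in all 5 units regardless of Dose. Recomputing Outcome per unit gives -2, 3, 3, -2, -2; average 0.

0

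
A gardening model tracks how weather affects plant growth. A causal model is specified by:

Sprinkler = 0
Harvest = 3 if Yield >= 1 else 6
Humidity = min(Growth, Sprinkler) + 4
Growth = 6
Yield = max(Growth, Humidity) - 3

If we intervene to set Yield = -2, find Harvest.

6

Intervening sets Yield = -2 and removes its equation (Yield = max(Growth, Humidity) - 3).
Harvest = 3 if Yield >= 1 else 6  [with Yield=-2]  = 6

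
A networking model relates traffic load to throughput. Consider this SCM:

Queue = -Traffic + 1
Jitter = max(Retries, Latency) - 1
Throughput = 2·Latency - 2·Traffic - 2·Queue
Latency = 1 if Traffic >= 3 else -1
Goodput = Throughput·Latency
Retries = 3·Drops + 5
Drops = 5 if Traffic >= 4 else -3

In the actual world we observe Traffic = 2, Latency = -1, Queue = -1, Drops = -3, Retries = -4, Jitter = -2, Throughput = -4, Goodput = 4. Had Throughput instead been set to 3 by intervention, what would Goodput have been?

-3

do(Throughput=3) replaces the equation Throughput = 2·Latency - 2·Traffic - 2·Queue with the constant Throughput = 3.
Latency = 1 if Traffic >= 3 else -1  [with Traffic=2]  = -1
Goodput = Throughput·Latency  [with Throughput=3, Latency=-1]  = -3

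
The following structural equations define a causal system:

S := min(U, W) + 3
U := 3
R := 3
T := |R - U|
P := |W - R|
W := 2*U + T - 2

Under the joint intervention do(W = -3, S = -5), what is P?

6

Setting W = -3, S = -5 by intervention discards those variables' equations.
P = |W - R|  [with W=-3, R=3]  = 6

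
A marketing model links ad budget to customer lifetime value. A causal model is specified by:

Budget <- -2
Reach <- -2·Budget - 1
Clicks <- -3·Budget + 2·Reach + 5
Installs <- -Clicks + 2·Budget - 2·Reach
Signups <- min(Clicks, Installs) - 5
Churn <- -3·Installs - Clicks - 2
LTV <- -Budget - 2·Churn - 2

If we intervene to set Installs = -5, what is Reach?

The intervention breaks the incoming arrows to Installs: Installs <- -Clicks + 2·Budget - 2·Reach no longer applies, and Installs = -5.
Since Reach is not a descendant of the intervened variable, it is unaffected.
Reach = -2·Budget - 1  [with Budget=-2]  = 3

3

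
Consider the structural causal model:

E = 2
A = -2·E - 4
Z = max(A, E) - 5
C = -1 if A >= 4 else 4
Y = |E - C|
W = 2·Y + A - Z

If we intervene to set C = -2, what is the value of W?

3

Under do(C=-2), the mechanism C = -1 if A >= 4 else 4 is discarded; C is fixed at -2.
A = -2·E - 4  [with E=2]  = -8
Z = max(A, E) - 5  [with A=-8, E=2]  = -3
Y = |E - C|  [with E=2, C=-2]  = 4
W = 2·Y + A - Z  [with Y=4, A=-8, Z=-3]  = 3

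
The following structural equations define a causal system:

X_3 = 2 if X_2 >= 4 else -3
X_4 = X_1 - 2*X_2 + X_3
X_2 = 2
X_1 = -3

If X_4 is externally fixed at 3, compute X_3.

-3

Under do(X_4=3), the mechanism X_4 = X_1 - 2*X_2 + X_3 is discarded; X_4 is fixed at 3.
Since X_3 is not a descendant of the intervened variable, it is unaffected.
X_3 = 2 if X_2 >= 4 else -3  [with X_2=2]  = -3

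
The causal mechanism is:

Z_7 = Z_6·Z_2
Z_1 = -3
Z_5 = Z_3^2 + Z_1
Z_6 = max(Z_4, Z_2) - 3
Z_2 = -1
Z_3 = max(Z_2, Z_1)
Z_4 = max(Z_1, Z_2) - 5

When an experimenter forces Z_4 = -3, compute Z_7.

4

The intervention breaks the incoming arrows to Z_4: Z_4 = max(Z_1, Z_2) - 5 no longer applies, and Z_4 = -3.
Z_6 = max(Z_4, Z_2) - 3  [with Z_4=-3, Z_2=-1]  = -4
Z_7 = Z_6·Z_2  [with Z_6=-4, Z_2=-1]  = 4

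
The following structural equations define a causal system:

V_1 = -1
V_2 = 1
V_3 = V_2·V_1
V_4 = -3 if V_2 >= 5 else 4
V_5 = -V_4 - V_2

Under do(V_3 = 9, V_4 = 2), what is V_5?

-3

Setting V_3 = 9, V_4 = 2 by intervention discards those variables' equations.
V_5 = -V_4 - V_2  [with V_4=2, V_2=1]  = -3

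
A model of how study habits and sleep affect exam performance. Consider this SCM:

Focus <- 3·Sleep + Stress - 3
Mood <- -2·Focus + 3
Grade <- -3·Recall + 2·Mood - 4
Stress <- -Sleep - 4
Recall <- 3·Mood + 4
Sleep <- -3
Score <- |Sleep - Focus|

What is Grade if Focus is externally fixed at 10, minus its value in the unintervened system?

322

The intervention breaks the incoming arrows to Focus: Focus <- 3·Sleep + Stress - 3 no longer applies, and Focus = 10.
Mood = -2·Focus + 3  [with Focus=10]  = -17
Recall = 3·Mood + 4  [with Mood=-17]  = -47
Grade = -3·Recall + 2·Mood - 4  [with Recall=-47, Mood=-17]  = 103
Without intervention: Stress = -Sleep - 4  [with Sleep=-3]  = -1; Focus = 3·Sleep + Stress - 3  [with Sleep=-3, Stress=-1]  = -13; Mood = -2·Focus + 3  [with Focus=-13]  = 29; Recall = 3·Mood + 4  [with Mood=29]  = 91; Grade = -3·Recall + 2·Mood - 4  [with Recall=91, Mood=29]  = -219.
Change = 103 − (-219) = 322.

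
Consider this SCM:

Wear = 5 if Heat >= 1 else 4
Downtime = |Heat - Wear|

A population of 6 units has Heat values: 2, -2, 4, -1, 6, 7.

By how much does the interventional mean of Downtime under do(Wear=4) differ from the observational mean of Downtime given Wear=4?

-2.5

Under do(Wear=4), Wear's equation is replaced by Wear=4 for every unit. Per-unit Downtime: 2, 6, 0, 5, 2, 3. Mean = 3.
Conditioning on Wear=4 selects the 2 unit(s) with Heat ∈ {-2, -1}. Their Downtime values: 6, 5. Mean = 5.5.
Difference = 3 − 5.5 = -2.5.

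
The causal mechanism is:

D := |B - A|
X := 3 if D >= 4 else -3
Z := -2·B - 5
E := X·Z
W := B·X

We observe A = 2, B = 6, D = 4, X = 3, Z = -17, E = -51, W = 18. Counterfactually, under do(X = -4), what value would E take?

Under do(X=-4), the mechanism X := 3 if D >= 4 else -3 is discarded; X is fixed at -4.
Z = -2·B - 5  [with B=6]  = -17
E = X·Z  [with X=-4, Z=-17]  = 68

68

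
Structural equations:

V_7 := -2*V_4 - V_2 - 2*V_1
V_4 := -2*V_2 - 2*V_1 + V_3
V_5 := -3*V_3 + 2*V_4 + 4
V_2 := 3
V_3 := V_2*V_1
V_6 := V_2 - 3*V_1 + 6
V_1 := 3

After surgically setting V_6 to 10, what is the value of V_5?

-29

do(V_6=10) replaces the equation V_6 := V_2 - 3*V_1 + 6 with the constant V_6 = 10.
Since V_5 is not a descendant of the intervened variable, it is unaffected.
V_3 = V_2*V_1  [with V_2=3, V_1=3]  = 9
V_4 = -2*V_2 - 2*V_1 + V_3  [with V_2=3, V_1=3, V_3=9]  = -3
V_5 = -3*V_3 + 2*V_4 + 4  [with V_3=9, V_4=-3]  = -29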